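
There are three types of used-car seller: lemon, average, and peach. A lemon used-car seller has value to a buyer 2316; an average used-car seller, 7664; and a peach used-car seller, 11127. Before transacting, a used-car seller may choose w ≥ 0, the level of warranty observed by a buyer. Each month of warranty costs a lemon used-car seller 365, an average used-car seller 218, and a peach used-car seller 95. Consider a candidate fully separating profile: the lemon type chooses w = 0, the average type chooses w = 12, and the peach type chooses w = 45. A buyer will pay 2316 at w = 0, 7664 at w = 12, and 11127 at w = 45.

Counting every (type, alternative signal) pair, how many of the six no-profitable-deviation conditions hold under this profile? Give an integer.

5

Lemon (own payoff 2316): to w=12 gives 7664 − 365×12 = 3284 → profitable ✗; to w=45 gives 11127 − 365×45 = -5298 → no gain ✓.
Peach (own payoff 11127 − 95×45 = 6852): to w=0 gives 2316 → no gain ✓; to w=12 gives 7664 − 95×12 = 6524 → no gain ✓.
Average (own payoff 7664 − 218×12 = 5048): to w=0 gives 2316 → no gain ✓; to w=45 gives 11127 − 218×45 = 1317 → no gain ✓.
5 of the 6 constraints hold; not an equilibrium.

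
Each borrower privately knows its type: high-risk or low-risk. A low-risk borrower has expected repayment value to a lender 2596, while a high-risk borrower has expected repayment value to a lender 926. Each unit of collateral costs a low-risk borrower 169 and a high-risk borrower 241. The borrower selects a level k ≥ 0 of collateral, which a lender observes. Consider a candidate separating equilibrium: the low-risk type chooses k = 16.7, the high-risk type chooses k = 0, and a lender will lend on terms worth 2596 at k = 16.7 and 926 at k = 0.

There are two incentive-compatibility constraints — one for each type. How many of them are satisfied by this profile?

Low-risk type: signal → 2596 − 169 × 16.7 = -226.3; deviate to 0 → 926. IC fails (-226.3 < 926).
High-risk type: stay at 0 → 926; mimic → 2596 − 241 × 16.7 = -1428.7. IC holds (926 ≥ -1428.7).
1 of 2 constraints hold, so this profile is not an equilibrium.

1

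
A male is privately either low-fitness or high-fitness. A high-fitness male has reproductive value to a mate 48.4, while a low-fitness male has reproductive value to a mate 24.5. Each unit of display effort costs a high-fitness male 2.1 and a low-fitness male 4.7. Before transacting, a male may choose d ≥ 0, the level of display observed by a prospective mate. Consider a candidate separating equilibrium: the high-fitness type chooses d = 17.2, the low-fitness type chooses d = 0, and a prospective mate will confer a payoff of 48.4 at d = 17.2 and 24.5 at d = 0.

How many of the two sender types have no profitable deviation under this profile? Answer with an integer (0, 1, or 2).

High-fitness type: signal → 48.4 − 2.1 × 17.2 = 12.28; deviate to 0 → 24.5. IC fails (12.28 < 24.5).
Low-fitness type: stay at 0 → 24.5; mimic → 48.4 − 4.7 × 17.2 = -32.44. IC holds (24.5 ≥ -32.44).
1 of 2 constraints hold, so this profile is not an equilibrium.

1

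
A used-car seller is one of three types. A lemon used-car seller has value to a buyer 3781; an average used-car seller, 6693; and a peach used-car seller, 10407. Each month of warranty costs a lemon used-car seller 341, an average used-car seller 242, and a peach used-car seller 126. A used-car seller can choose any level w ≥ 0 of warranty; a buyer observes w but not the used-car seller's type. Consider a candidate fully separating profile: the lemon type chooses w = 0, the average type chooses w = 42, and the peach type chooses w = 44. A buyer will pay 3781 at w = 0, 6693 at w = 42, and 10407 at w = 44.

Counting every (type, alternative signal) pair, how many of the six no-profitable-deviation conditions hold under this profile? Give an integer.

4

Peach (own payoff 10407 − 126×44 = 4863): to w=0 gives 3781 → no gain ✓; to w=42 gives 6693 − 126×42 = 1401 → no gain ✓.
Lemon (own payoff 3781): to w=42 gives 6693 − 341×42 = -7629 → no gain ✓; to w=44 gives 10407 − 341×44 = -4597 → no gain ✓.
Average (own payoff 6693 − 242×42 = -3471): to w=0 gives 3781 → profitable ✗; to w=44 gives 10407 − 242×44 = -241 → profitable ✗.
4 of the 6 constraints hold; not an equilibrium.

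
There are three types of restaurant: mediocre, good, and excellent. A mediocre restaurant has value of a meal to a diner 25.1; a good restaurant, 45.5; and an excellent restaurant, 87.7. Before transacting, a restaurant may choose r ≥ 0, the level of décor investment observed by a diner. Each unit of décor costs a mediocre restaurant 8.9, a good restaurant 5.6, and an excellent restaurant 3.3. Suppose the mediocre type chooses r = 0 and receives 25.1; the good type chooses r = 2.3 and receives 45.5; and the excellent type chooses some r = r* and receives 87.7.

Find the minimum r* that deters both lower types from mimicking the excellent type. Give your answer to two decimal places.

9.84

Good type (on-path payoff 45.5 − 5.6×2.3 = 32.62) won't mimic when 32.62 ≥ 87.7 − 5.6·r*, i.e. r* ≥ 9.84.
Mediocre type (on-path payoff 25.1) won't mimic when 25.1 ≥ 87.7 − 8.9·r*, i.e. r* ≥ 7.03.
Both must hold, so r* = max(7.03, 9.84) = 9.84. The good type's constraint binds.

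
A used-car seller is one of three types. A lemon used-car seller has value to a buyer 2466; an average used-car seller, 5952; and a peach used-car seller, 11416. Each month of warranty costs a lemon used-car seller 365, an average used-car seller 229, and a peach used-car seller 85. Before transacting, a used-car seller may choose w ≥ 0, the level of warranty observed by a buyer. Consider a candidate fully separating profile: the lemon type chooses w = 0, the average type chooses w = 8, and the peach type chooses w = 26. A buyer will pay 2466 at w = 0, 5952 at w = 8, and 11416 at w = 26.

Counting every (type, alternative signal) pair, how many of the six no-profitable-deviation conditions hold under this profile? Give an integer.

4

Average (own payoff 5952 − 229×8 = 4120): to w=0 gives 2466 → no gain ✓; to w=26 gives 11416 − 229×26 = 5462 → profitable ✗.
Peach (own payoff 11416 − 85×26 = 9206): to w=0 gives 2466 → no gain ✓; to w=8 gives 5952 − 85×8 = 5272 → no gain ✓.
Lemon (own payoff 2466): to w=8 gives 5952 − 365×8 = 3032 → profitable ✗; to w=26 gives 11416 − 365×26 = 1926 → no gain ✓.
4 of the 6 constraints hold; not an equilibrium.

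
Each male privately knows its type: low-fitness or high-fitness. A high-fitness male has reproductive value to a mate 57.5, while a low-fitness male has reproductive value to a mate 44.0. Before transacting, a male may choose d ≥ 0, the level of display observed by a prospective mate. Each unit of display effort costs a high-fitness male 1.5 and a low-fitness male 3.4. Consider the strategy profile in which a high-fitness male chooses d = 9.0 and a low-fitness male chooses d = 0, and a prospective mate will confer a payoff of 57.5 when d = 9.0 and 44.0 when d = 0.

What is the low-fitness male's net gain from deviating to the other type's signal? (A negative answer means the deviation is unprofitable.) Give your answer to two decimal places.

-17.10

Playing d = 0 the low-fitness male receives 44.0.
Deviating to d = 9.0 brings payment 57.5 at cost 3.4 × 9.0 = 30.6, netting 26.9.
Gain from deviating: 26.9 − 44.0 = -17.10.
The gain is negative, so the low-fitness type's incentive-compatibility constraint is satisfied.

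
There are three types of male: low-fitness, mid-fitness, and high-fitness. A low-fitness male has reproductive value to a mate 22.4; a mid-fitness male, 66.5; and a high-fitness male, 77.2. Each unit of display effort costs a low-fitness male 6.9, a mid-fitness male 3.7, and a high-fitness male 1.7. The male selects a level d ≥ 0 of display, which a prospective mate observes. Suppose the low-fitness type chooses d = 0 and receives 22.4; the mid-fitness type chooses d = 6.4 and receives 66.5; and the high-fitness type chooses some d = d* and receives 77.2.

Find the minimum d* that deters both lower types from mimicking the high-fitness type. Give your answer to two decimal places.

9.29

Mid-fitness type (on-path payoff 66.5 − 3.7×6.4 = 42.82) won't mimic when 42.82 ≥ 77.2 − 3.7·d*, i.e. d* ≥ 9.29.
Low-fitness type (on-path payoff 22.4) won't mimic when 22.4 ≥ 77.2 − 6.9·d*, i.e. d* ≥ 7.94.
Both must hold, so d* = max(7.94, 9.29) = 9.29. The mid-fitness type's constraint binds.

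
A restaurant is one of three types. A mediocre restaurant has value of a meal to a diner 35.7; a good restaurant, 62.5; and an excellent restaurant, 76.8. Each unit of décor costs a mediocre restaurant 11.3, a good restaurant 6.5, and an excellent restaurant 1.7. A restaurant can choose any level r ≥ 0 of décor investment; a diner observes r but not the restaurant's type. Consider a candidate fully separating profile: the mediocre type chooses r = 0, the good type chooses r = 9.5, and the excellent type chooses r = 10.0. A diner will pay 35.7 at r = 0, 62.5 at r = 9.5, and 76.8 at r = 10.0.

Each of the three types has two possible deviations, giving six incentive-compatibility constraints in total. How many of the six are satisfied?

Good (own payoff 62.5 − 6.5×9.5 = 0.75): to r=0 gives 35.7 → profitable ✗; to r=10.0 gives 76.8 − 6.5×10.0 = 11.8 → profitable ✗.
Excellent (own payoff 76.8 − 1.7×10.0 = 59.8): to r=0 gives 35.7 → no gain ✓; to r=9.5 gives 62.5 − 1.7×9.5 = 46.35 → no gain ✓.
Mediocre (own payoff 35.7): to r=9.5 gives 62.5 − 11.3×9.5 = -44.85 → no gain ✓; to r=10.0 gives 76.8 − 11.3×10.0 = -36.2 → no gain ✓.
4 of the 6 constraints hold; not an equilibrium.

4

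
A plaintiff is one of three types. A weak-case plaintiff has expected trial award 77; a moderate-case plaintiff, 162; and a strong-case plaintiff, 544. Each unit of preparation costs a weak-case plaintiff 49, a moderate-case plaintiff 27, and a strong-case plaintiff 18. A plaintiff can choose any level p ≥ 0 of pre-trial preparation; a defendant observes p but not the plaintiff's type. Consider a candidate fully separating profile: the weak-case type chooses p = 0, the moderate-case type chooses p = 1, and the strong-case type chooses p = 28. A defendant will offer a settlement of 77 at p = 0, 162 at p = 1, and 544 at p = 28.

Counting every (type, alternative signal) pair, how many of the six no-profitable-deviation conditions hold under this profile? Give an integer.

3

Weak-case (own payoff 77): to p=1 gives 162 − 49×1 = 113 → profitable ✗; to p=28 gives 544 − 49×28 = -828 → no gain ✓.
Moderate-case (own payoff 162 − 27×1 = 135): to p=0 gives 77 → no gain ✓; to p=28 gives 544 − 27×28 = -212 → no gain ✓.
Strong-case (own payoff 544 − 18×28 = 40): to p=0 gives 77 → profitable ✗; to p=1 gives 162 − 18×1 = 144 → profitable ✗.
3 of the 6 constraints hold; not an equilibrium.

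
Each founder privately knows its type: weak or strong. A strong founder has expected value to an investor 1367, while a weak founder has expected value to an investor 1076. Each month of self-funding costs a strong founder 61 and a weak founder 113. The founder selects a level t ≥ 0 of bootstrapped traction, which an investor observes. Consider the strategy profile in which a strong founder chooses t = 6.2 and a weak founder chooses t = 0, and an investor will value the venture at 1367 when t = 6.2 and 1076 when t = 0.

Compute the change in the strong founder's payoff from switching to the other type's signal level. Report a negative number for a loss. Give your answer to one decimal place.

Playing t = 6.2 the strong founder receives 1367 − 61 × 6.2 = 988.8.
Deviating to t = 0 yields 1076 instead.
Gain from deviating: 1076 − 988.8 = 87.2.
The gain is positive, so the strong type's incentive-compatibility constraint is violated — this profile is not a separating equilibrium.

87.2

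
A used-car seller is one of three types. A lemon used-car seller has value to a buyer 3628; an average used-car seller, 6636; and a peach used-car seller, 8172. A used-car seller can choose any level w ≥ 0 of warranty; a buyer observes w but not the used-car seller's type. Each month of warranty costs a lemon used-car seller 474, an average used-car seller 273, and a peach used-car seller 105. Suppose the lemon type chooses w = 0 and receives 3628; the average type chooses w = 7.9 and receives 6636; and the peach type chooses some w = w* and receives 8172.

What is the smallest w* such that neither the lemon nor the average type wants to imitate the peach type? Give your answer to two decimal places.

Lemon type (on-path payoff 3628) won't mimic when 3628 ≥ 8172 − 474·w*, i.e. w* ≥ 9.59.
Average type (on-path payoff 6636 − 273×7.9 = 4479.3) won't mimic when 4479.3 ≥ 8172 − 273·w*, i.e. w* ≥ 13.53.
Both must hold, so w* = max(9.59, 13.53) = 13.53. The average type's constraint binds.

13.53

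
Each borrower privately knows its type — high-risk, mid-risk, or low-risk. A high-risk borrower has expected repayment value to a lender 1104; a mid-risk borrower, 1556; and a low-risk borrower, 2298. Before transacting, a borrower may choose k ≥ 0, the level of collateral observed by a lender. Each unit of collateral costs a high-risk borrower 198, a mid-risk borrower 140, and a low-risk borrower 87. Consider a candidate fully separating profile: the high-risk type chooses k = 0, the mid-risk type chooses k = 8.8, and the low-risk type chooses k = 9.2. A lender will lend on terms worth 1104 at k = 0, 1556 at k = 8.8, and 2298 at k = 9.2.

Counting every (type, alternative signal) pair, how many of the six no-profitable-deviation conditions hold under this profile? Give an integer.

Low-risk (own payoff 2298 − 87×9.2 = 1497.6): to k=0 gives 1104 → no gain ✓; to k=8.8 gives 1556 − 87×8.8 = 790.4 → no gain ✓.
Mid-risk (own payoff 1556 − 140×8.8 = 324): to k=0 gives 1104 → profitable ✗; to k=9.2 gives 2298 − 140×9.2 = 1010 → profitable ✗.
High-risk (own payoff 1104): to k=8.8 gives 1556 − 198×8.8 = -186.4 → no gain ✓; to k=9.2 gives 2298 − 198×9.2 = 476.4 → no gain ✓.
4 of the 6 constraints hold; not an equilibrium.

4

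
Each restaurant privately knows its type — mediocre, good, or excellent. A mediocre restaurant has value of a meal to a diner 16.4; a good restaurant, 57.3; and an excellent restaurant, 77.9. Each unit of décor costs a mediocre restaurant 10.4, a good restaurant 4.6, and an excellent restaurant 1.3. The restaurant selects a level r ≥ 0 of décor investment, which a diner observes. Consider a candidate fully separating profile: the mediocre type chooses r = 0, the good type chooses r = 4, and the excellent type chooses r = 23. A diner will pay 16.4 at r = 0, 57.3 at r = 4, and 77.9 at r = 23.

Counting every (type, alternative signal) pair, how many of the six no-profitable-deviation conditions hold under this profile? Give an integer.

Good (own payoff 57.3 − 4.6×4 = 38.9): to r=0 gives 16.4 → no gain ✓; to r=23 gives 77.9 − 4.6×23 = -27.9 → no gain ✓.
Mediocre (own payoff 16.4): to r=4 gives 57.3 − 10.4×4 = 15.7 → no gain ✓; to r=23 gives 77.9 − 10.4×23 = -161.3 → no gain ✓.
Excellent (own payoff 77.9 − 1.3×23 = 48): to r=0 gives 16.4 → no gain ✓; to r=4 gives 57.3 − 1.3×4 = 52.1 → profitable ✗.
5 of the 6 constraints hold; not an equilibrium.

5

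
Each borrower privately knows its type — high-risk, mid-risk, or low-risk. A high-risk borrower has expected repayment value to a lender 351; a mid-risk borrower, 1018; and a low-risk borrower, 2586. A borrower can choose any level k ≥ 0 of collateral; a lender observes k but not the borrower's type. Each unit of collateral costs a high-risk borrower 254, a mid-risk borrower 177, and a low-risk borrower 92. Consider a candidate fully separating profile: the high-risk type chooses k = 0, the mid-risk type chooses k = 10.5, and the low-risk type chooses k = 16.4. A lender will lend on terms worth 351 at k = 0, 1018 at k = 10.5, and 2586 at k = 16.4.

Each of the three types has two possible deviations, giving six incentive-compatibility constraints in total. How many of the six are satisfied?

4

High-risk (own payoff 351): to k=10.5 gives 1018 − 254×10.5 = -1649 → no gain ✓; to k=16.4 gives 2586 − 254×16.4 = -1579.6 → no gain ✓.
Low-risk (own payoff 2586 − 92×16.4 = 1077.2): to k=0 gives 351 → no gain ✓; to k=10.5 gives 1018 − 92×10.5 = 52 → no gain ✓.
Mid-risk (own payoff 1018 − 177×10.5 = -840.5): to k=0 gives 351 → profitable ✗; to k=16.4 gives 2586 − 177×16.4 = -316.8 → profitable ✗.
4 of the 6 constraints hold; not an equilibrium.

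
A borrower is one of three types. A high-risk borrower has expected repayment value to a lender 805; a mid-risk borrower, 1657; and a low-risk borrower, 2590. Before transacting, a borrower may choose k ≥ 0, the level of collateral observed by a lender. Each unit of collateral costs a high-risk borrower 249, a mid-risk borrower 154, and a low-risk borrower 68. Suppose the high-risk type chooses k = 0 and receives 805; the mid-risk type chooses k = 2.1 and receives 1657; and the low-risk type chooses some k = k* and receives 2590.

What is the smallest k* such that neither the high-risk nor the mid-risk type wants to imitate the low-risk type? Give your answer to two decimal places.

High-risk type (on-path payoff 805) won't mimic when 805 ≥ 2590 − 249·k*, i.e. k* ≥ 7.17.
Mid-risk type (on-path payoff 1657 − 154×2.1 = 1333.6) won't mimic when 1333.6 ≥ 2590 − 154·k*, i.e. k* ≥ 8.16.
Both must hold, so k* = max(7.17, 8.16) = 8.16. The mid-risk type's constraint binds.

8.16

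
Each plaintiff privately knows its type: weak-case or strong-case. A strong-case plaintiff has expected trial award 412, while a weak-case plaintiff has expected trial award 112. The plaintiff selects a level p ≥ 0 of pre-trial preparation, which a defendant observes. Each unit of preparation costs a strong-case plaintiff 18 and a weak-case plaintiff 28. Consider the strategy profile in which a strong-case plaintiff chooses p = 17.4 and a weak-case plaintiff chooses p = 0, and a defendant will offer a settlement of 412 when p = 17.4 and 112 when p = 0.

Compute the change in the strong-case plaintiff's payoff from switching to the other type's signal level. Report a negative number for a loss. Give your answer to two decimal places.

Playing p = 17.4 the strong-case plaintiff receives 412 − 18 × 17.4 = 98.8.
Deviating to p = 0 yields 112 instead.
Gain from deviating: 112 − 98.8 = 13.20.
The gain is positive, so the strong-case type's incentive-compatibility constraint is violated — this profile is not a separating equilibrium.

13.20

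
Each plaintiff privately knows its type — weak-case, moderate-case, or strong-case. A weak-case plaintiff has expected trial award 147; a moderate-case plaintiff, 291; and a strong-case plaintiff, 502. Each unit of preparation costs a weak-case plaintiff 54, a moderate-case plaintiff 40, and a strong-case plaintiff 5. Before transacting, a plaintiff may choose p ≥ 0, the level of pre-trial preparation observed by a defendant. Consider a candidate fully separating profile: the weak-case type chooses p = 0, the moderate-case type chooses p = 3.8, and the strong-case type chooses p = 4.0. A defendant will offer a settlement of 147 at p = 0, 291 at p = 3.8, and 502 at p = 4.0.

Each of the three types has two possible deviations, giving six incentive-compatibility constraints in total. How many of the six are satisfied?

3

Moderate-case (own payoff 291 − 40×3.8 = 139): to p=0 gives 147 → profitable ✗; to p=4.0 gives 502 − 40×4.0 = 342 → profitable ✗.
Strong-case (own payoff 502 − 5×4.0 = 482): to p=0 gives 147 → no gain ✓; to p=3.8 gives 291 − 5×3.8 = 272 → no gain ✓.
Weak-case (own payoff 147): to p=3.8 gives 291 − 54×3.8 = 85.8 → no gain ✓; to p=4.0 gives 502 − 54×4.0 = 286 → profitable ✗.
3 of the 6 constraints hold; not an equilibrium.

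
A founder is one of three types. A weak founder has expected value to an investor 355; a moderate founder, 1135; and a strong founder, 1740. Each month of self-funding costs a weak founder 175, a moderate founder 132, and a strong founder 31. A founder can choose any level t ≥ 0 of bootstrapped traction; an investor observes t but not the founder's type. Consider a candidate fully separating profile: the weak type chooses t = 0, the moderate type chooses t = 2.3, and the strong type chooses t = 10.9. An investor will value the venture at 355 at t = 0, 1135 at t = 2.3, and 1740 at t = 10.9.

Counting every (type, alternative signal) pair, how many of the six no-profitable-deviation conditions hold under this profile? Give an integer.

5

Strong (own payoff 1740 − 31×10.9 = 1402.1): to t=0 gives 355 → no gain ✓; to t=2.3 gives 1135 − 31×2.3 = 1063.7 → no gain ✓.
Weak (own payoff 355): to t=2.3 gives 1135 − 175×2.3 = 732.5 → profitable ✗; to t=10.9 gives 1740 − 175×10.9 = -167.5 → no gain ✓.
Moderate (own payoff 1135 − 132×2.3 = 831.4): to t=0 gives 355 → no gain ✓; to t=10.9 gives 1740 − 132×10.9 = 301.2 → no gain ✓.
5 of the 6 constraints hold; not an equilibrium.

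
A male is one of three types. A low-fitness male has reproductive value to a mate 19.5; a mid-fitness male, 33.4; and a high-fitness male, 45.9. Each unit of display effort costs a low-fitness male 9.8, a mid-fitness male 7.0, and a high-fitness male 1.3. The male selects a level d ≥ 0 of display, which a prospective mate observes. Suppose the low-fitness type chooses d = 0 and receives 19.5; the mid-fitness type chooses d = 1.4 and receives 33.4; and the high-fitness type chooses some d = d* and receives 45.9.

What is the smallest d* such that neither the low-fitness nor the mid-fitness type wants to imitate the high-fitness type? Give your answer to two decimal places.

3.19

Low-fitness type (on-path payoff 19.5) won't mimic when 19.5 ≥ 45.9 − 9.8·d*, i.e. d* ≥ 2.69.
Mid-fitness type (on-path payoff 33.4 − 7.0×1.4 = 23.6) won't mimic when 23.6 ≥ 45.9 − 7.0·d*, i.e. d* ≥ 3.19.
Both must hold, so d* = max(2.69, 3.19) = 3.19. The mid-fitness type's constraint binds.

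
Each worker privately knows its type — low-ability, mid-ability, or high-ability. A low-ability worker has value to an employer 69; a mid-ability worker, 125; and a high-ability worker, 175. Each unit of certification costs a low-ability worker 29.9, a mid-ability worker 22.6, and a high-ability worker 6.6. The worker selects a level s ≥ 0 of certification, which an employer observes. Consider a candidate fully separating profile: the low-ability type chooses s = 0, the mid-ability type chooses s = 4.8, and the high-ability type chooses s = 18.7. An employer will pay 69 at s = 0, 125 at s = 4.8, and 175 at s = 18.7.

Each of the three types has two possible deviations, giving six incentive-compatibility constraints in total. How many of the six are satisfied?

3

High-ability (own payoff 175 − 6.6×18.7 = 51.58): to s=0 gives 69 → profitable ✗; to s=4.8 gives 125 − 6.6×4.8 = 93.32 → profitable ✗.
Low-ability (own payoff 69): to s=4.8 gives 125 − 29.9×4.8 = -18.52 → no gain ✓; to s=18.7 gives 175 − 29.9×18.7 = -384.13 → no gain ✓.
Mid-ability (own payoff 125 − 22.6×4.8 = 16.52): to s=0 gives 69 → profitable ✗; to s=18.7 gives 175 − 22.6×18.7 = -247.62 → no gain ✓.
3 of the 6 constraints hold; not an equilibrium.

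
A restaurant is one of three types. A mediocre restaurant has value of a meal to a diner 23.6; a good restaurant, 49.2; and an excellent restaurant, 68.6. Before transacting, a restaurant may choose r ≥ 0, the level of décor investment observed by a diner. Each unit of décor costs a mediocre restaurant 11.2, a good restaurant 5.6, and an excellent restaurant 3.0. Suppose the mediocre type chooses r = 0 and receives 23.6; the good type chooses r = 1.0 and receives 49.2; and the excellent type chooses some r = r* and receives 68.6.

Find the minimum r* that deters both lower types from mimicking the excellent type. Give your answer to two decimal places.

4.46

Mediocre type (on-path payoff 23.6) won't mimic when 23.6 ≥ 68.6 − 11.2·r*, i.e. r* ≥ 4.02.
Good type (on-path payoff 49.2 − 5.6×1.0 = 43.6) won't mimic when 43.6 ≥ 68.6 − 5.6·r*, i.e. r* ≥ 4.46.
Both must hold, so r* = max(4.02, 4.46) = 4.46. The good type's constraint binds.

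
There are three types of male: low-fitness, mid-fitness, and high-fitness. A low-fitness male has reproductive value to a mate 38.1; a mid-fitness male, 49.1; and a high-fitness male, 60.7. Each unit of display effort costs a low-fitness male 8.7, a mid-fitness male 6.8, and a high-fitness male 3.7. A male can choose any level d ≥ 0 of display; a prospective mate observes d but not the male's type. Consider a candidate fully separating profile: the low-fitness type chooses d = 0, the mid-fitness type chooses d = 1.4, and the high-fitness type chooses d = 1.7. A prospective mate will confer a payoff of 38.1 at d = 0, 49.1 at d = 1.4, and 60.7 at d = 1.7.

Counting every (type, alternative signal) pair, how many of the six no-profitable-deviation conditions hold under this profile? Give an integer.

4

Mid-fitness (own payoff 49.1 − 6.8×1.4 = 39.58): to d=0 gives 38.1 → no gain ✓; to d=1.7 gives 60.7 − 6.8×1.7 = 49.14 → profitable ✗.
Low-fitness (own payoff 38.1): to d=1.4 gives 49.1 − 8.7×1.4 = 36.92 → no gain ✓; to d=1.7 gives 60.7 − 8.7×1.7 = 45.91 → profitable ✗.
High-fitness (own payoff 60.7 − 3.7×1.7 = 54.41): to d=0 gives 38.1 → no gain ✓; to d=1.4 gives 49.1 − 3.7×1.4 = 43.92 → no gain ✓.
4 of the 6 constraints hold; not an equilibrium.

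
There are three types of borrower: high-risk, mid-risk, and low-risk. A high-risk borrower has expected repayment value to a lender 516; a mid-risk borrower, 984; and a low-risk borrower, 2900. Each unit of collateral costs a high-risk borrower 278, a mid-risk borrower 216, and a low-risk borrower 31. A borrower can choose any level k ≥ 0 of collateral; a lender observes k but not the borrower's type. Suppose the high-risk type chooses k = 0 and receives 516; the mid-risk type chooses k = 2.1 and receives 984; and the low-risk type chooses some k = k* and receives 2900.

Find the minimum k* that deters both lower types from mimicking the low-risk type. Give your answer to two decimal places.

High-risk type (on-path payoff 516) won't mimic when 516 ≥ 2900 − 278·k*, i.e. k* ≥ 8.58.
Mid-risk type (on-path payoff 984 − 216×2.1 = 530.4) won't mimic when 530.4 ≥ 2900 − 216·k*, i.e. k* ≥ 10.97.
Both must hold, so k* = max(8.58, 10.97) = 10.97. The mid-risk type's constraint binds.

10.97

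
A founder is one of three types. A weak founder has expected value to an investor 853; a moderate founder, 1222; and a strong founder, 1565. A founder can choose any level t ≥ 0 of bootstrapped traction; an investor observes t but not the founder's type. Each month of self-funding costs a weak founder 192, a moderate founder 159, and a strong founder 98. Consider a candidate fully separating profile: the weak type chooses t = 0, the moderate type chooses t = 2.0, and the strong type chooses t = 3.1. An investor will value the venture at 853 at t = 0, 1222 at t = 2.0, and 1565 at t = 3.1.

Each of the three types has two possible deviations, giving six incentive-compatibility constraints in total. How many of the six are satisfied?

Strong (own payoff 1565 − 98×3.1 = 1261.2): to t=0 gives 853 → no gain ✓; to t=2.0 gives 1222 − 98×2.0 = 1026 → no gain ✓.
Weak (own payoff 853): to t=2.0 gives 1222 − 192×2.0 = 838 → no gain ✓; to t=3.1 gives 1565 − 192×3.1 = 969.8 → profitable ✗.
Moderate (own payoff 1222 − 159×2.0 = 904): to t=0 gives 853 → no gain ✓; to t=3.1 gives 1565 − 159×3.1 = 1072.1 → profitable ✗.
4 of the 6 constraints hold; not an equilibrium.

4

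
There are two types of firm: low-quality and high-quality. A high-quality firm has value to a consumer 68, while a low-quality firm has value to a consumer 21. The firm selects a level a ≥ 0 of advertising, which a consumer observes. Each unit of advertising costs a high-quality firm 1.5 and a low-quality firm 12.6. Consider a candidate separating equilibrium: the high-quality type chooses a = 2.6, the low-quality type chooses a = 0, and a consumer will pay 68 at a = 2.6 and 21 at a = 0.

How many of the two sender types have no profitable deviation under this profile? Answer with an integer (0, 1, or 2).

High-quality type: signal → 68 − 1.5 × 2.6 = 64.1; deviate to 0 → 21. IC holds (64.1 ≥ 21).
Low-quality type: stay at 0 → 21; mimic → 68 − 12.6 × 2.6 = 35.24. IC fails (21 < 35.24).
1 of 2 constraints hold, so this profile is not an equilibrium.

1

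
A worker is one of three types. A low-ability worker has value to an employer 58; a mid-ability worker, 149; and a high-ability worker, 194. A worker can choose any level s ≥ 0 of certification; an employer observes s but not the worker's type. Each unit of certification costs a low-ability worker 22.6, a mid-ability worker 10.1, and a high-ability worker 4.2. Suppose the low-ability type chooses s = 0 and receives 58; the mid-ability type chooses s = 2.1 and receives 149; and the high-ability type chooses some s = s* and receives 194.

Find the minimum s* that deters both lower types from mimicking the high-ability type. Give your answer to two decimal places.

Mid-ability type (on-path payoff 149 − 10.1×2.1 = 127.79) won't mimic when 127.79 ≥ 194 − 10.1·s*, i.e. s* ≥ 6.56.
Low-ability type (on-path payoff 58) won't mimic when 58 ≥ 194 − 22.6·s*, i.e. s* ≥ 6.02.
Both must hold, so s* = max(6.02, 6.56) = 6.56. The mid-ability type's constraint binds.

6.56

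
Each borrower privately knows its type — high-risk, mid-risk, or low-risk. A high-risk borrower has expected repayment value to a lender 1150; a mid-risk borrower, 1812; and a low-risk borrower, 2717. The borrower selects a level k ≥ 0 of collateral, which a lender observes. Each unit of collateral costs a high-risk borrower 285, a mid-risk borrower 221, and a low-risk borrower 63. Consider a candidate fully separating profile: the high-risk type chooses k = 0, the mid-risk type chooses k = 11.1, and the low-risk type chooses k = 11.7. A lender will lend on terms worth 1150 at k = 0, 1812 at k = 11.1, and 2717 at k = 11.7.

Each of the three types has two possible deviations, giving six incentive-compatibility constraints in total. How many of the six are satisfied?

4

Mid-risk (own payoff 1812 − 221×11.1 = -641.1): to k=0 gives 1150 → profitable ✗; to k=11.7 gives 2717 − 221×11.7 = 131.3 → profitable ✗.
Low-risk (own payoff 2717 − 63×11.7 = 1979.9): to k=0 gives 1150 → no gain ✓; to k=11.1 gives 1812 − 63×11.1 = 1112.7 → no gain ✓.
High-risk (own payoff 1150): to k=11.1 gives 1812 − 285×11.1 = -1351.5 → no gain ✓; to k=11.7 gives 2717 − 285×11.7 = -617.5 → no gain ✓.
4 of the 6 constraints hold; not an equilibrium.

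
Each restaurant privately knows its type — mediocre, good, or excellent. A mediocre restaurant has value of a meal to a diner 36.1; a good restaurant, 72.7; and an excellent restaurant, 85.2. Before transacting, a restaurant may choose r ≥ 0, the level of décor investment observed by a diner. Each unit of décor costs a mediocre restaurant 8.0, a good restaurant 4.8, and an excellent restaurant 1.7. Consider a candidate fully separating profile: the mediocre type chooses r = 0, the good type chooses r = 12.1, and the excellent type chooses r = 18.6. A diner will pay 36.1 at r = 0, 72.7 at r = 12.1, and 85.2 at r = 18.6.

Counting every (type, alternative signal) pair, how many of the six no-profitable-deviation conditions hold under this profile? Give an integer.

Excellent (own payoff 85.2 − 1.7×18.6 = 53.58): to r=0 gives 36.1 → no gain ✓; to r=12.1 gives 72.7 − 1.7×12.1 = 52.13 → no gain ✓.
Good (own payoff 72.7 − 4.8×12.1 = 14.62): to r=0 gives 36.1 → profitable ✗; to r=18.6 gives 85.2 − 4.8×18.6 = -4.08 → no gain ✓.
Mediocre (own payoff 36.1): to r=12.1 gives 72.7 − 8.0×12.1 = -24.1 → no gain ✓; to r=18.6 gives 85.2 − 8.0×18.6 = -63.6 → no gain ✓.
5 of the 6 constraints hold; not an equilibrium.

5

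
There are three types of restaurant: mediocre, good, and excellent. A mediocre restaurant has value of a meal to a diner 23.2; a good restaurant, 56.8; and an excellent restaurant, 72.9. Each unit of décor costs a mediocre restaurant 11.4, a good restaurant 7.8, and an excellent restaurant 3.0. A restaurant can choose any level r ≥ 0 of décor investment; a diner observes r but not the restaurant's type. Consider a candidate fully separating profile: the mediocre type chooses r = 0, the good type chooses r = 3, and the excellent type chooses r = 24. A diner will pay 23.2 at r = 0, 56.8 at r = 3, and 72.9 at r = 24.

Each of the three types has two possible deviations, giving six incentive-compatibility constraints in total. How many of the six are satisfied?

4

Good (own payoff 56.8 − 7.8×3 = 33.4): to r=0 gives 23.2 → no gain ✓; to r=24 gives 72.9 − 7.8×24 = -114.3 → no gain ✓.
Mediocre (own payoff 23.2): to r=3 gives 56.8 − 11.4×3 = 22.6 → no gain ✓; to r=24 gives 72.9 − 11.4×24 = -200.7 → no gain ✓.
Excellent (own payoff 72.9 − 3.0×24 = 0.9): to r=0 gives 23.2 → profitable ✗; to r=3 gives 56.8 − 3.0×3 = 47.8 → profitable ✗.
4 of the 6 constraints hold; not an equilibrium.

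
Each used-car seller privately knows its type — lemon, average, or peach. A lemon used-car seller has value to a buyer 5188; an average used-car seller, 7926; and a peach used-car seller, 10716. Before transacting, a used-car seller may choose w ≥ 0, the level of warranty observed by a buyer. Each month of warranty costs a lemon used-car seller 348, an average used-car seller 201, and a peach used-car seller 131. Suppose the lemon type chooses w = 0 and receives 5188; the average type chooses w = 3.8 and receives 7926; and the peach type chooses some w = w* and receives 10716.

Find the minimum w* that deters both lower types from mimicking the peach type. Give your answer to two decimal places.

Average type (on-path payoff 7926 − 201×3.8 = 7162.2) won't mimic when 7162.2 ≥ 10716 − 201·w*, i.e. w* ≥ 17.68.
Lemon type (on-path payoff 5188) won't mimic when 5188 ≥ 10716 − 348·w*, i.e. w* ≥ 15.89.
Both must hold, so w* = max(15.89, 17.68) = 17.68. The average type's constraint binds.

17.68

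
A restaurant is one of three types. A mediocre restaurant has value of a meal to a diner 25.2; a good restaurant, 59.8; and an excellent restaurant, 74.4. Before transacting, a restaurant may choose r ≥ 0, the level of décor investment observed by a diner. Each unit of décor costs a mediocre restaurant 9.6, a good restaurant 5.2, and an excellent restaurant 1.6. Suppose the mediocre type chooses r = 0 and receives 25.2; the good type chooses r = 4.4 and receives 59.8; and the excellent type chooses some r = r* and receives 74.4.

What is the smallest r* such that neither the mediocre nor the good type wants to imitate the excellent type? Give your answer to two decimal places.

7.21

Good type (on-path payoff 59.8 − 5.2×4.4 = 36.92) won't mimic when 36.92 ≥ 74.4 − 5.2·r*, i.e. r* ≥ 7.21.
Mediocre type (on-path payoff 25.2) won't mimic when 25.2 ≥ 74.4 − 9.6·r*, i.e. r* ≥ 5.13.
Both must hold, so r* = max(5.13, 7.21) = 7.21. The good type's constraint binds.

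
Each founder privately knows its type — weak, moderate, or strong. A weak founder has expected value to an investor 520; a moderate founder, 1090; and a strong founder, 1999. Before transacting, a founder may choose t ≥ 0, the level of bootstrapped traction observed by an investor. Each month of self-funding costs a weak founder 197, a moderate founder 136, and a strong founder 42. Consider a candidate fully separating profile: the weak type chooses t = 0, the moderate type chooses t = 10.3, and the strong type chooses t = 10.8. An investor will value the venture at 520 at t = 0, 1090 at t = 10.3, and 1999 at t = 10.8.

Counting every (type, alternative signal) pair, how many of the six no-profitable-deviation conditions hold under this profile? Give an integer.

4

Moderate (own payoff 1090 − 136×10.3 = -310.8): to t=0 gives 520 → profitable ✗; to t=10.8 gives 1999 − 136×10.8 = 530.2 → profitable ✗.
Weak (own payoff 520): to t=10.3 gives 1090 − 197×10.3 = -939.1 → no gain ✓; to t=10.8 gives 1999 − 197×10.8 = -128.6 → no gain ✓.
Strong (own payoff 1999 − 42×10.8 = 1545.4): to t=0 gives 520 → no gain ✓; to t=10.3 gives 1090 − 42×10.3 = 657.4 → no gain ✓.
4 of the 6 constraints hold; not an equilibrium.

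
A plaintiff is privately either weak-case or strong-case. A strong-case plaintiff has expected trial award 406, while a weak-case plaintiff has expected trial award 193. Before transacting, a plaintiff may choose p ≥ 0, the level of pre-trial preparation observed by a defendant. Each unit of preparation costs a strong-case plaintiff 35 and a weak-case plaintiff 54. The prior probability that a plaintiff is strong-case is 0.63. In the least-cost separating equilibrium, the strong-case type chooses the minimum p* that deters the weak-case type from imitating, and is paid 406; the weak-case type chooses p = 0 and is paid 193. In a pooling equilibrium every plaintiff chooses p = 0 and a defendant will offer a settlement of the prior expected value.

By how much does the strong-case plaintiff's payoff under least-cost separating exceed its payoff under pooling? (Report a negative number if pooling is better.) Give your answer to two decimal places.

-59.25

Least-cost separating signal: p* solves 193 = 406 − 54·p*, so p* = (406 − 193)/54 ≈ 3.9444.
Strong-case type's separating payoff: 406 − 35 × p* = 406 − 35 × (406 − 193)/54 = 406 − 7455/54 ≈ 267.9444.
Pooling payoff: 0.63 × 406 + 0.37 × 193 = 327.19.
Difference: 267.9444 − 327.19 = -59.2456, i.e. -59.25 to two decimal places.
The strong-case type would prefer the pooling outcome.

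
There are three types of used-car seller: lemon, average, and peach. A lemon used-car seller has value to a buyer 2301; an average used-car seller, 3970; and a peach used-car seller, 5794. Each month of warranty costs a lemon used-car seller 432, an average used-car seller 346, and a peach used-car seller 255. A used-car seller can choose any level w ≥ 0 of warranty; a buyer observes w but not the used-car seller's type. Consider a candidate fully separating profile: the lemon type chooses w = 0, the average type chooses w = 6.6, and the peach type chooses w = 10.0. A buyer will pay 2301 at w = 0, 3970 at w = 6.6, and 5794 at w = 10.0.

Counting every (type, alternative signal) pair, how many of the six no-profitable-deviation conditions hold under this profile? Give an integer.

4

Lemon (own payoff 2301): to w=6.6 gives 3970 − 432×6.6 = 1118.8 → no gain ✓; to w=10.0 gives 5794 − 432×10.0 = 1474 → no gain ✓.
Peach (own payoff 5794 − 255×10.0 = 3244): to w=0 gives 2301 → no gain ✓; to w=6.6 gives 3970 − 255×6.6 = 2287 → no gain ✓.
Average (own payoff 3970 − 346×6.6 = 1686.4): to w=0 gives 2301 → profitable ✗; to w=10.0 gives 5794 − 346×10.0 = 2334 → profitable ✗.
4 of the 6 constraints hold; not an equilibrium.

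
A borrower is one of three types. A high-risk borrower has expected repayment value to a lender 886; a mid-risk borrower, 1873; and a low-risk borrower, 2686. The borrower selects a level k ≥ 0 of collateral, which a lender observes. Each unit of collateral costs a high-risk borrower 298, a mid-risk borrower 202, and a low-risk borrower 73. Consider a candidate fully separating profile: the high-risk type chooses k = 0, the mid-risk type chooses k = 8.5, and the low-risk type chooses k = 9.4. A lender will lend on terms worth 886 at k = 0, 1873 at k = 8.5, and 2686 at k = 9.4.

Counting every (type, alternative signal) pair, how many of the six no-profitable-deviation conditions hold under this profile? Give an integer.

4

High-risk (own payoff 886): to k=8.5 gives 1873 − 298×8.5 = -660 → no gain ✓; to k=9.4 gives 2686 − 298×9.4 = -115.2 → no gain ✓.
Mid-risk (own payoff 1873 − 202×8.5 = 156): to k=0 gives 886 → profitable ✗; to k=9.4 gives 2686 − 202×9.4 = 787.2 → profitable ✗.
Low-risk (own payoff 2686 − 73×9.4 = 1999.8): to k=0 gives 886 → no gain ✓; to k=8.5 gives 1873 − 73×8.5 = 1252.5 → no gain ✓.
4 of the 6 constraints hold; not an equilibrium.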